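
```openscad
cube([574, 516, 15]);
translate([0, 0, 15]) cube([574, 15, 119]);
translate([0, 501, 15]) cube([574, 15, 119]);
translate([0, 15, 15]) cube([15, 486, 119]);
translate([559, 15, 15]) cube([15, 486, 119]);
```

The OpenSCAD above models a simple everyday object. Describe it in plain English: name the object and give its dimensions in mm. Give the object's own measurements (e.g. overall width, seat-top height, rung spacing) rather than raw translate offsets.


An open-topped rectangular box: outside dimensions 574×516×134 mm, with a uniform wall and base thickness of 15 mm. The base is a full 574×516 slab on the floor; four walls sit on top of the base. The front and back walls (the −y and +y sides) span the full width; the two side walls fit between them.


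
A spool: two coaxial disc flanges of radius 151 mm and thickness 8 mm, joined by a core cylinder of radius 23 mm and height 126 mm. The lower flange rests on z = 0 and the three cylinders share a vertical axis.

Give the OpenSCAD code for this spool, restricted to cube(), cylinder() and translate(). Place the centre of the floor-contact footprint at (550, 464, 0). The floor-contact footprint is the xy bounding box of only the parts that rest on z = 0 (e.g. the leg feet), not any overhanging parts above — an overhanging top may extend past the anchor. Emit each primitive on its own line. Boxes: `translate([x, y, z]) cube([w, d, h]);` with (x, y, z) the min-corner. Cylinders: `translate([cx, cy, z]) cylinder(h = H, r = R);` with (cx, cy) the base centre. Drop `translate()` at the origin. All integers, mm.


translate([550, 464, 0]) cylinder(h = 8, r = 151);
translate([550, 464, 8]) cylinder(h = 126, r = 23);
translate([550, 464, 134]) cylinder(h = 8, r = 151);


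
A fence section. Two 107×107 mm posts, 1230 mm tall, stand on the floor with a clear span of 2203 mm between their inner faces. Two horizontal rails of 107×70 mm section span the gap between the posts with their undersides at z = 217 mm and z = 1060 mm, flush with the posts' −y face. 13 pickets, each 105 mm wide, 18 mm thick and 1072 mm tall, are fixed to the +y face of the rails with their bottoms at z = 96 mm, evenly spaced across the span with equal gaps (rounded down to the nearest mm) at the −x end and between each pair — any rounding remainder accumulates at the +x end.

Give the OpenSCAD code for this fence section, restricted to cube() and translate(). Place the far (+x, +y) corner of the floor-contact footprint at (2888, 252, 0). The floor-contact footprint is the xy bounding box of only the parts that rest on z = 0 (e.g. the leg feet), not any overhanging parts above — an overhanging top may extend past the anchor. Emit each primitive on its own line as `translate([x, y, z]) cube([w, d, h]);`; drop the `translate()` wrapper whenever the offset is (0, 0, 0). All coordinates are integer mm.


translate([471, 145, 0]) cube([107, 107, 1230]);
translate([2781, 145, 0]) cube([107, 107, 1230]);
translate([578, 145, 217]) cube([2203, 107, 70]);
translate([578, 145, 1060]) cube([2203, 107, 70]);
translate([637, 252, 96]) cube([105, 18, 1072]);
translate([801, 252, 96]) cube([105, 18, 1072]);
translate([965, 252, 96]) cube([105, 18, 1072]);
translate([1129, 252, 96]) cube([105, 18, 1072]);
translate([1293, 252, 96]) cube([105, 18, 1072]);
translate([1457, 252, 96]) cube([105, 18, 1072]);
translate([1621, 252, 96]) cube([105, 18, 1072]);
translate([1785, 252, 96]) cube([105, 18, 1072]);
translate([1949, 252, 96]) cube([105, 18, 1072]);
translate([2113, 252, 96]) cube([105, 18, 1072]);
translate([2277, 252, 96]) cube([105, 18, 1072]);
translate([2441, 252, 96]) cube([105, 18, 1072]);
translate([2605, 252, 96]) cube([105, 18, 1072]);


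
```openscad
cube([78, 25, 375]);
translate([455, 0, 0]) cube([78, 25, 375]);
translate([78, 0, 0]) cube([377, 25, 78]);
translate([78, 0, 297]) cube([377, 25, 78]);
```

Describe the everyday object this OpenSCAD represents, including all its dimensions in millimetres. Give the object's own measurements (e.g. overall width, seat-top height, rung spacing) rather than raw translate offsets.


A rectangular picture frame lying in the x–z plane (depth along y). The opening is 377 mm wide (x) by 219 mm tall (z), surrounded by a border 78 mm wide on all four sides. The frame is 25 mm deep and is made of two full-height vertical stiles with two horizontal rails fitted between them.


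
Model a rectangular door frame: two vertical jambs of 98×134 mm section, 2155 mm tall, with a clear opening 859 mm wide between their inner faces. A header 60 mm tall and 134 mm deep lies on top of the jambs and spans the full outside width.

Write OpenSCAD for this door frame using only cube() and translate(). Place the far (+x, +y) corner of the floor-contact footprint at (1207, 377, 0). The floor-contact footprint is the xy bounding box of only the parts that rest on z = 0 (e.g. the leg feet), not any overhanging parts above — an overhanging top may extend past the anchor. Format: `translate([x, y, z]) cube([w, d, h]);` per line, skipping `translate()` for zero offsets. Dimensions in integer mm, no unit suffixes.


translate([152, 243, 0]) cube([98, 134, 2155]);
translate([1109, 243, 0]) cube([98, 134, 2155]);
translate([152, 243, 2155]) cube([1055, 134, 60]);


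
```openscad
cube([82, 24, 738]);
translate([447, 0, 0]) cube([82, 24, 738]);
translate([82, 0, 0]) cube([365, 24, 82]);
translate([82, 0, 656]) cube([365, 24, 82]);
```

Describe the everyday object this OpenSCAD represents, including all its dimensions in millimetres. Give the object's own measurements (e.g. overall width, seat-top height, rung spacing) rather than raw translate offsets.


A rectangular picture frame lying in the x–z plane (depth along y). The opening is 365 mm wide (x) by 574 mm tall (z), surrounded by a border 82 mm wide on all four sides. The frame is 24 mm deep and is made of two full-height vertical stiles with two horizontal rails fitted between them.


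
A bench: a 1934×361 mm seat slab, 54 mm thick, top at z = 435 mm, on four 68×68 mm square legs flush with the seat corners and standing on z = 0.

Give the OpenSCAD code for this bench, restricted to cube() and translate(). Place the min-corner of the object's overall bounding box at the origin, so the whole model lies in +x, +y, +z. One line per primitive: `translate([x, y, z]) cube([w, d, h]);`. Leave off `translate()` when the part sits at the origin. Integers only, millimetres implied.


translate([0, 0, 381]) cube([1934, 361, 54]);
cube([68, 68, 381]);
translate([0, 293, 0]) cube([68, 68, 381]);
translate([1866, 0, 0]) cube([68, 68, 381]);
translate([1866, 293, 0]) cube([68, 68, 381]);


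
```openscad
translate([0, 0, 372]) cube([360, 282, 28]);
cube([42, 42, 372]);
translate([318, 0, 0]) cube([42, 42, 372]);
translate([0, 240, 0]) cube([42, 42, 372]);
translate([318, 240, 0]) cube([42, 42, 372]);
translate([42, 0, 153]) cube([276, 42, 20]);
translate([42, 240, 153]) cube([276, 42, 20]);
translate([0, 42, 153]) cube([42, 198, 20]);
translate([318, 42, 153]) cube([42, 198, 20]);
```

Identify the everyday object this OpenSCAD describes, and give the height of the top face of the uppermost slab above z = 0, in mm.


A stool. The seat height is 400 mm.

A 360×282×28 slab at z = 372 on four corner posts — a stool. The seat top is 372 + 28 = 400 mm.


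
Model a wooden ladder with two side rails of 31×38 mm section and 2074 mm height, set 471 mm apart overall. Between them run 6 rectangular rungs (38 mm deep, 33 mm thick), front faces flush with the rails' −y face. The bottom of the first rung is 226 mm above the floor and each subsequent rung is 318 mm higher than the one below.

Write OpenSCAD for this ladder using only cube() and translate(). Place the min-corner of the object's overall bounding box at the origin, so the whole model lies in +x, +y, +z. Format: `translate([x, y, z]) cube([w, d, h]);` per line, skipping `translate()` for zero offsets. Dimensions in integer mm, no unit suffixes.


cube([31, 38, 2074]);
translate([440, 0, 0]) cube([31, 38, 2074]);
translate([31, 0, 226]) cube([409, 38, 33]);
translate([31, 0, 544]) cube([409, 38, 33]);
translate([31, 0, 862]) cube([409, 38, 33]);
translate([31, 0, 1180]) cube([409, 38, 33]);
translate([31, 0, 1498]) cube([409, 38, 33]);
translate([31, 0, 1816]) cube([409, 38, 33]);


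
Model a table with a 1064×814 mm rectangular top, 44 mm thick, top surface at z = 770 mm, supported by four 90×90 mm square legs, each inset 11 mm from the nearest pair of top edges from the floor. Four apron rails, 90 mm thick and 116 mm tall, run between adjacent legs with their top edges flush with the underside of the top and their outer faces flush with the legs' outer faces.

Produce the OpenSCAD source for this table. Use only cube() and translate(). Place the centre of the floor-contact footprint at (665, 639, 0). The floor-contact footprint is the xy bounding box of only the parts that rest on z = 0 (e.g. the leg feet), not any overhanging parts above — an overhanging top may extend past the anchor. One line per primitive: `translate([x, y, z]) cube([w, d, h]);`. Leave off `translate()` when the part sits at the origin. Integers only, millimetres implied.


translate([133, 232, 726]) cube([1064, 814, 44]);
translate([144, 243, 0]) cube([90, 90, 726]);
translate([1096, 243, 0]) cube([90, 90, 726]);
translate([144, 945, 0]) cube([90, 90, 726]);
translate([1096, 945, 0]) cube([90, 90, 726]);
translate([234, 243, 610]) cube([862, 90, 116]);
translate([234, 945, 610]) cube([862, 90, 116]);
translate([144, 333, 610]) cube([90, 612, 116]);
translate([1096, 333, 610]) cube([90, 612, 116]);


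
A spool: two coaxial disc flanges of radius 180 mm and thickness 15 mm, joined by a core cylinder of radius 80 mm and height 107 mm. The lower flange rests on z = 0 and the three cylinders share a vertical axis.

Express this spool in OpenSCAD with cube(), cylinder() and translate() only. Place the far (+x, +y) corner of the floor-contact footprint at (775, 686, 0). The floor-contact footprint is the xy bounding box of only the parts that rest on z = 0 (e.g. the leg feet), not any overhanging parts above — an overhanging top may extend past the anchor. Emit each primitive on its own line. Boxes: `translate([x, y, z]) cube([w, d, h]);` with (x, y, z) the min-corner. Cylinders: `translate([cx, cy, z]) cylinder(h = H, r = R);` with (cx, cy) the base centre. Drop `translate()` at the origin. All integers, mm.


translate([595, 506, 0]) cylinder(h = 15, r = 180);
translate([595, 506, 15]) cylinder(h = 107, r = 80);
translate([595, 506, 122]) cylinder(h = 15, r = 180);


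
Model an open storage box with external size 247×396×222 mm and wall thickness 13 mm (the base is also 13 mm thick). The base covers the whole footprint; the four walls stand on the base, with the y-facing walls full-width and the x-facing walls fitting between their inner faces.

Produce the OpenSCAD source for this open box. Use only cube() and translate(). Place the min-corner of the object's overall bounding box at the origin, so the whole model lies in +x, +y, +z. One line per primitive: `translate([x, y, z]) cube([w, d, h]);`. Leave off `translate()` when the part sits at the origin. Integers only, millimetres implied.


cube([247, 396, 13]);
translate([0, 0, 13]) cube([247, 13, 209]);
translate([0, 383, 13]) cube([247, 13, 209]);
translate([0, 13, 13]) cube([13, 370, 209]);
translate([234, 13, 13]) cube([13, 370, 209]);


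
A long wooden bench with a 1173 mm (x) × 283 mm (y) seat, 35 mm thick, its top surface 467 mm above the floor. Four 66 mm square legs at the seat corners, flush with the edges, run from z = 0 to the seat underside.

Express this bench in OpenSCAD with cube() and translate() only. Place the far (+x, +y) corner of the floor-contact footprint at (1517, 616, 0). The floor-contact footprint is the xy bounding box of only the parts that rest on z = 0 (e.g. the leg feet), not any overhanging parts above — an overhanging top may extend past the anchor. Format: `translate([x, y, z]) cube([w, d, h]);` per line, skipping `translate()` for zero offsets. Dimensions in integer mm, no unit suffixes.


translate([344, 333, 432]) cube([1173, 283, 35]);
translate([344, 333, 0]) cube([66, 66, 432]);
translate([344, 550, 0]) cube([66, 66, 432]);
translate([1451, 333, 0]) cube([66, 66, 432]);
translate([1451, 550, 0]) cube([66, 66, 432]);


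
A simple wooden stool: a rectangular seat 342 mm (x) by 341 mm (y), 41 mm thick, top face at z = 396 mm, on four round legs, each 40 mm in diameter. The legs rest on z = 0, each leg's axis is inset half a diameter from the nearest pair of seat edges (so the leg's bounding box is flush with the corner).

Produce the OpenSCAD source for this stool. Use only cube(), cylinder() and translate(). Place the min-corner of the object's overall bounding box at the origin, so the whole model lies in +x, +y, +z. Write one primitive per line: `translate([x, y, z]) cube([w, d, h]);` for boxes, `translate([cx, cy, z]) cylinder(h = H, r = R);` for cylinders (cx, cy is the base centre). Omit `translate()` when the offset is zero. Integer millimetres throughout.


translate([0, 0, 355]) cube([342, 341, 41]);
translate([20, 20, 0]) cylinder(h = 355, r = 20);
translate([322, 20, 0]) cylinder(h = 355, r = 20);
translate([20, 321, 0]) cylinder(h = 355, r = 20);
translate([322, 321, 0]) cylinder(h = 355, r = 20);


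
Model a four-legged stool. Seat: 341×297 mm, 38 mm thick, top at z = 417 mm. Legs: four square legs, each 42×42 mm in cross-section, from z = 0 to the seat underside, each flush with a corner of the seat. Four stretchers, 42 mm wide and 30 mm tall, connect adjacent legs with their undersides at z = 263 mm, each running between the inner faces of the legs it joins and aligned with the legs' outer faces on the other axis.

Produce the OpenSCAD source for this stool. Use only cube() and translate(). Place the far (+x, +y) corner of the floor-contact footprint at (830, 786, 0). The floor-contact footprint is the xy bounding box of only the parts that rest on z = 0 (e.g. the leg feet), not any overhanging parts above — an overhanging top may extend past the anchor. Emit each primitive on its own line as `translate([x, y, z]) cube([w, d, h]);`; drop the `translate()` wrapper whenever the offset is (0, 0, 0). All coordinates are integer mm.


translate([489, 489, 379]) cube([341, 297, 38]);
translate([489, 489, 0]) cube([42, 42, 379]);
translate([788, 489, 0]) cube([42, 42, 379]);
translate([489, 744, 0]) cube([42, 42, 379]);
translate([788, 744, 0]) cube([42, 42, 379]);
translate([531, 489, 263]) cube([257, 42, 30]);
translate([531, 744, 263]) cube([257, 42, 30]);
translate([489, 531, 263]) cube([42, 213, 30]);
translate([788, 531, 263]) cube([42, 213, 30]);


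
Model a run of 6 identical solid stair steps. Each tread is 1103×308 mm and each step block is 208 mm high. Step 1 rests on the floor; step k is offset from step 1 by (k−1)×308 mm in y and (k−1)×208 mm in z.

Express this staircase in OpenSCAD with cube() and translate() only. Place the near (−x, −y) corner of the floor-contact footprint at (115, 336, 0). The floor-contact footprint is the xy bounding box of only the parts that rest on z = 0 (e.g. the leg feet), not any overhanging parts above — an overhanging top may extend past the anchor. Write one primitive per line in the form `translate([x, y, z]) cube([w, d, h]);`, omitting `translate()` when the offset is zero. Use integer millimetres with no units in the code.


translate([115, 336, 0]) cube([1103, 308, 208]);
translate([115, 644, 208]) cube([1103, 308, 208]);
translate([115, 952, 416]) cube([1103, 308, 208]);
translate([115, 1260, 624]) cube([1103, 308, 208]);
translate([115, 1568, 832]) cube([1103, 308, 208]);
translate([115, 1876, 1040]) cube([1103, 308, 208]);


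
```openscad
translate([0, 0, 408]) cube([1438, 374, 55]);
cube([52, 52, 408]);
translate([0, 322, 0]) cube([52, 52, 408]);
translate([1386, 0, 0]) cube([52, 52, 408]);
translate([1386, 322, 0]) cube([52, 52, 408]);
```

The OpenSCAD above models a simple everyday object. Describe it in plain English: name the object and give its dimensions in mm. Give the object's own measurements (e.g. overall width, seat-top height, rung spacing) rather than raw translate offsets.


A bench: a 1438×374 mm seat slab, 55 mm thick, top at z = 463 mm, on four 52×52 mm square legs flush with the seat corners and standing on z = 0.


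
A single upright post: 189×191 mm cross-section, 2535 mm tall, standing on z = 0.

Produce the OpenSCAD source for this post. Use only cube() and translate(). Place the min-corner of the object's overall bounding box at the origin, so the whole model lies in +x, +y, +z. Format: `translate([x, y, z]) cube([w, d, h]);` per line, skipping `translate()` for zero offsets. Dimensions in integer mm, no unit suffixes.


cube([189, 191, 2535]);


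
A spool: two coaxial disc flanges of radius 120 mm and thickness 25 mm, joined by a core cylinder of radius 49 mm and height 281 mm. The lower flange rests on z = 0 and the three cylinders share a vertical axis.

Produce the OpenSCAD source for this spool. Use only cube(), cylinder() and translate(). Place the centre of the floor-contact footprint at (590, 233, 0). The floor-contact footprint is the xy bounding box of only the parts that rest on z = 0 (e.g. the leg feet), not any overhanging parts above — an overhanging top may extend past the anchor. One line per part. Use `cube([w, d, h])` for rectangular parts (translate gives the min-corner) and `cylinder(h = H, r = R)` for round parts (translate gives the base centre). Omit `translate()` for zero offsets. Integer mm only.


translate([590, 233, 0]) cylinder(h = 25, r = 120);
translate([590, 233, 25]) cylinder(h = 281, r = 49);
translate([590, 233, 306]) cylinder(h = 25, r = 120);


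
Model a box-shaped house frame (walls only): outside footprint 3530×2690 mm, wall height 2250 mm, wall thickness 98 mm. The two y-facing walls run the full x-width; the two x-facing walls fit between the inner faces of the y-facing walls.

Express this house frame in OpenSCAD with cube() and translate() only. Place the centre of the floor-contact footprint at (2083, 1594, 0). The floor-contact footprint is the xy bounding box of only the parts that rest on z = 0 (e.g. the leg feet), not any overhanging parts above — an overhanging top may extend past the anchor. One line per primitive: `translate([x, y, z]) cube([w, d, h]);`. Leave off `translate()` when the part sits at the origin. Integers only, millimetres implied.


translate([318, 249, 0]) cube([3530, 98, 2250]);
translate([318, 2841, 0]) cube([3530, 98, 2250]);
translate([318, 347, 0]) cube([98, 2494, 2250]);
translate([3750, 347, 0]) cube([98, 2494, 2250]);


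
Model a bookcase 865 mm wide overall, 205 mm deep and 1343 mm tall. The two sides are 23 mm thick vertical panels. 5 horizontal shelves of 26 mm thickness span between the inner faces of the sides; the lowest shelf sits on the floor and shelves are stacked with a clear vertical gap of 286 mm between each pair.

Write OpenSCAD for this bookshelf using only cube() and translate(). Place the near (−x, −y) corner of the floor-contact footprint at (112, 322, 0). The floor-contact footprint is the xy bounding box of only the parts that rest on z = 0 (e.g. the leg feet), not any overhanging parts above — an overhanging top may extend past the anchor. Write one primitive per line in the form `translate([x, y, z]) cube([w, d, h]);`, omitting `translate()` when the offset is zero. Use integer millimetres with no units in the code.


translate([112, 322, 0]) cube([23, 205, 1343]);
translate([954, 322, 0]) cube([23, 205, 1343]);
translate([135, 322, 0]) cube([819, 205, 26]);
translate([135, 322, 312]) cube([819, 205, 26]);
translate([135, 322, 624]) cube([819, 205, 26]);
translate([135, 322, 936]) cube([819, 205, 26]);
translate([135, 322, 1248]) cube([819, 205, 26]);


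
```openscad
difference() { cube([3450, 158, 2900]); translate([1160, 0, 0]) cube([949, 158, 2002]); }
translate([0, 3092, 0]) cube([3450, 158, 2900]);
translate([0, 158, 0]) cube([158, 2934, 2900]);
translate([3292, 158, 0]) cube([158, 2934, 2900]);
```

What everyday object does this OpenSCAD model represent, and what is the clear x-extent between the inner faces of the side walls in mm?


A single room. The interior width is 3134 mm.

Four walls enclosing a rectangle with a door in the front wall — a room. Outside width 3450 minus two 158 mm walls gives 3134 mm.


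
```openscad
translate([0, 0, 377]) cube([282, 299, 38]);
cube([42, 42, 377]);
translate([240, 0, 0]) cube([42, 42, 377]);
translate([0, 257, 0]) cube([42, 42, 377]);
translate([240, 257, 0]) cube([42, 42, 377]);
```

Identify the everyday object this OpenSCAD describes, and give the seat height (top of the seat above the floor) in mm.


A stool. The seat height is 415 mm.

A 282×299×38 slab at z = 377 on four corner posts — a stool. The seat top is 377 + 38 = 415 mm.


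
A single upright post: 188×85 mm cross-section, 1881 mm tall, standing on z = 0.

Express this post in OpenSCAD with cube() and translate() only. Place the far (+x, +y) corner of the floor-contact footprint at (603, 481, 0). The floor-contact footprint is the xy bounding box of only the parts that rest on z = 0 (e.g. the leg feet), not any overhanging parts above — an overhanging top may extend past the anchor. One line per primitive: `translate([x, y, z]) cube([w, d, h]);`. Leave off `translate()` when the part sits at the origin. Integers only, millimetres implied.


translate([415, 396, 0]) cube([188, 85, 1881]);


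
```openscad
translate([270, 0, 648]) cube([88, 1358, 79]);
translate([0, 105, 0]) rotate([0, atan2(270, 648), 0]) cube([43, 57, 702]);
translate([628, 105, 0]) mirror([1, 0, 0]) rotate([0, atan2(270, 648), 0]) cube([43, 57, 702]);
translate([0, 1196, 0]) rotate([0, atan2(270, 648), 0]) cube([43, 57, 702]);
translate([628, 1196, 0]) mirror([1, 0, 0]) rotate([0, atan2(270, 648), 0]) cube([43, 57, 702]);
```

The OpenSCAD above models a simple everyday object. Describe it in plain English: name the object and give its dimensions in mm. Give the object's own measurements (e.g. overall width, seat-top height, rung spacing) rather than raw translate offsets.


A sawhorse. A 88×1358×79 mm beam (x, y, z) sits on two A-frame leg pairs. Each pair is two raked legs of 43×57 mm section (57 mm along y) splaying symmetrically in x. Each leg rises 648 mm vertically over 270 mm of horizontal reach and is 702 mm long along its own axis. Every leg's outer bottom edge rests on the floor and its outer top edge meets a bottom edge of the beam — the left legs (tilting toward +x) meet the beam's −x bottom edge, the right legs (their mirror images, tilting toward −x) meet its +x bottom edge — so the leg tops tuck under the beam, the beam's underside is 648 mm above the floor, and the feet are 628 mm apart outside-to-outside with the beam centred between them. The two leg pairs are set in 105 mm from either end of the beam.


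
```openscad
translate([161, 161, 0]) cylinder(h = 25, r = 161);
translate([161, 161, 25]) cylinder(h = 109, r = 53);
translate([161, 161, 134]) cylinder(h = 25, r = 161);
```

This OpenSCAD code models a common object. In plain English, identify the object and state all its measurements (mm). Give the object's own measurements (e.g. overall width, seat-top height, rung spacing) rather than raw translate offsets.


A spool: two coaxial disc flanges of radius 161 mm and thickness 25 mm, joined by a core cylinder of radius 53 mm and height 109 mm. The lower flange rests on z = 0 and the three cylinders share a vertical axis.


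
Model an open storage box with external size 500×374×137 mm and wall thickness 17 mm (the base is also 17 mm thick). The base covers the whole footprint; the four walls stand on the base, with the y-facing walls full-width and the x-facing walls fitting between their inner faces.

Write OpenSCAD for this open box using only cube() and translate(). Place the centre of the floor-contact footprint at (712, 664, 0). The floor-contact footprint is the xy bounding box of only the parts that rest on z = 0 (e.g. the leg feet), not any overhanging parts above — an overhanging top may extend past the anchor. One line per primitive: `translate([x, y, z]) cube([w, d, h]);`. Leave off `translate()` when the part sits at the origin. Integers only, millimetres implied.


translate([462, 477, 0]) cube([500, 374, 17]);
translate([462, 477, 17]) cube([500, 17, 120]);
translate([462, 834, 17]) cube([500, 17, 120]);
translate([462, 494, 17]) cube([17, 340, 120]);
translate([945, 494, 17]) cube([17, 340, 120]);


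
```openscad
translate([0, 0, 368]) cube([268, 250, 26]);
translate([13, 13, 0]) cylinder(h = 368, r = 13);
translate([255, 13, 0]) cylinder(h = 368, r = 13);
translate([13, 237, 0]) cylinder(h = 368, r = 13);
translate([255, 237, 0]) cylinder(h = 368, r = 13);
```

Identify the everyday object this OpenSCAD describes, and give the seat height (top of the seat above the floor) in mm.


A stool. The seat height is 394 mm.

A 268×250×26 slab at z = 368 on four corner cylinders — a stool. The seat top is 368 + 26 = 394 mm.


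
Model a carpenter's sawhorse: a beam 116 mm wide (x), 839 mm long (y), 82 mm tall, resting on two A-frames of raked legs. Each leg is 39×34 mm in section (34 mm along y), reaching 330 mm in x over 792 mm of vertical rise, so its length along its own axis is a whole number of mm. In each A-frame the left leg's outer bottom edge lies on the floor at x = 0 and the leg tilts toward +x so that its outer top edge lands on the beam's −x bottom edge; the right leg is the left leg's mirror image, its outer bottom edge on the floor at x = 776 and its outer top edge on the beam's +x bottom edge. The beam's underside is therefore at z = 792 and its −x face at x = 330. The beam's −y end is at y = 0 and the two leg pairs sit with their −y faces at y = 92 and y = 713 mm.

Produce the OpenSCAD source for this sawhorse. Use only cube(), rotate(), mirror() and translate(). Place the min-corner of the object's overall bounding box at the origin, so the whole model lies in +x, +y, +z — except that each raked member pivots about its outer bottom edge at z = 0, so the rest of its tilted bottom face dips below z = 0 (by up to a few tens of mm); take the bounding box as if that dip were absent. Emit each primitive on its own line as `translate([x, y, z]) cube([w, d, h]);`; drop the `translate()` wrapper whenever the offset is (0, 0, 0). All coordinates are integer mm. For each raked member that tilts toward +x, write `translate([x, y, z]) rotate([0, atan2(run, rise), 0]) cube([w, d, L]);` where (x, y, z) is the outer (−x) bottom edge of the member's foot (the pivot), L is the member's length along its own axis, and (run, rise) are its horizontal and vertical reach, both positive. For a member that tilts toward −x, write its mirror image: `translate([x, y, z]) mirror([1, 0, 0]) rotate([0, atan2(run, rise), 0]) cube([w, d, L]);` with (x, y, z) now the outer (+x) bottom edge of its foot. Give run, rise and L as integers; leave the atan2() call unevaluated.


translate([330, 0, 792]) cube([116, 839, 82]);
translate([0, 92, 0]) rotate([0, atan2(330, 792), 0]) cube([39, 34, 858]);
translate([776, 92, 0]) mirror([1, 0, 0]) rotate([0, atan2(330, 792), 0]) cube([39, 34, 858]);
translate([0, 713, 0]) rotate([0, atan2(330, 792), 0]) cube([39, 34, 858]);
translate([776, 713, 0]) mirror([1, 0, 0]) rotate([0, atan2(330, 792), 0]) cube([39, 34, 858]);


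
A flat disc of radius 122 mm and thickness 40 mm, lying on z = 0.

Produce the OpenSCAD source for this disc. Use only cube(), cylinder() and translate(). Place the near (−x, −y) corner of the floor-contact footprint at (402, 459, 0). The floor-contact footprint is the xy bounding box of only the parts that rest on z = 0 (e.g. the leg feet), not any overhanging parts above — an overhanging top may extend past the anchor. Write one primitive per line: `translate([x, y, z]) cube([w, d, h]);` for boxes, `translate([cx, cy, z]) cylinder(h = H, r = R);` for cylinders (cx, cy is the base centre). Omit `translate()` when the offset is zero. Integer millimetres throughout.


translate([524, 581, 0]) cylinder(h = 40, r = 122);


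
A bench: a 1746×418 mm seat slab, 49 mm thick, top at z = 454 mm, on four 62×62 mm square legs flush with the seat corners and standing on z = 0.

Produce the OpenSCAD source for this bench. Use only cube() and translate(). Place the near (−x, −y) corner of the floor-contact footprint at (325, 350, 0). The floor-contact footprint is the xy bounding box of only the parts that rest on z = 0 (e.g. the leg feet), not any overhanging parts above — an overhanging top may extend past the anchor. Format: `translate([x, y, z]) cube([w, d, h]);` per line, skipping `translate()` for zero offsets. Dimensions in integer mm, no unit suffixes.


translate([325, 350, 405]) cube([1746, 418, 49]);
translate([325, 350, 0]) cube([62, 62, 405]);
translate([325, 706, 0]) cube([62, 62, 405]);
translate([2009, 350, 0]) cube([62, 62, 405]);
translate([2009, 706, 0]) cube([62, 62, 405]);


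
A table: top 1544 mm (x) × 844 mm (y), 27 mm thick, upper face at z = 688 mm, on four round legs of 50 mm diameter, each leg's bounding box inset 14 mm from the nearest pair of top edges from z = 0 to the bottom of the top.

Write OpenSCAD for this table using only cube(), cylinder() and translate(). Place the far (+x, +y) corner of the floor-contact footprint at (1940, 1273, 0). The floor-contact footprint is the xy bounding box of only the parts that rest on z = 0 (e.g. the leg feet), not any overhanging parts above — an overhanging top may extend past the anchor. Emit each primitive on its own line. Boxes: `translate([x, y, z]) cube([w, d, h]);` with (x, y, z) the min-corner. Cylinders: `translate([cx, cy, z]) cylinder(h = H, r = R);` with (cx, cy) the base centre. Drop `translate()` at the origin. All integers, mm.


translate([410, 443, 661]) cube([1544, 844, 27]);
translate([449, 482, 0]) cylinder(h = 661, r = 25);
translate([1915, 482, 0]) cylinder(h = 661, r = 25);
translate([449, 1248, 0]) cylinder(h = 661, r = 25);
translate([1915, 1248, 0]) cylinder(h = 661, r = 25);


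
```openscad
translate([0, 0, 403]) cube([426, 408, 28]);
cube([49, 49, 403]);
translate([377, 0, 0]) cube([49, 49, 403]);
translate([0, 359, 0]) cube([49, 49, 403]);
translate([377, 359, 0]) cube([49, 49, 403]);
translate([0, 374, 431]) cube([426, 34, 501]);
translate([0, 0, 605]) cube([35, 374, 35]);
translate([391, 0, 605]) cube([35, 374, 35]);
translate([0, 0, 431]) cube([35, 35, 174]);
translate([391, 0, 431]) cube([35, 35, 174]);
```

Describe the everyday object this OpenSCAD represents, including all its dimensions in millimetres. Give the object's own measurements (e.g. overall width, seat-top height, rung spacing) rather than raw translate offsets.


A chair. The seat is a 426×408×28 mm slab with its top at z = 431 mm, on four 49×49 mm corner legs (flush with the seat edges, standing on z = 0). A flat backrest 34 mm thick, 501 mm tall, spans the full seat width and rises from the seat top along its +y edge, rear face flush with the rear of the seat. Two armrests of 35×35 mm section run along each side from the seat's front edge to the front of the backrest, top faces 209 mm above the seat top and outer faces flush with the seat's x-edges; a 35×35 mm post under the front of each armrest stands on the seat at the front corner.


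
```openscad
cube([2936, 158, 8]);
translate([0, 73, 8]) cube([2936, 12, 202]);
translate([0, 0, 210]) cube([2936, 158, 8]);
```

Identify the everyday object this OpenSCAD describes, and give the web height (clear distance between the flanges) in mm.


An I-beam. The web height is 202 mm.

Two wide flanges with a thin centred web — an I-beam. Overall 218 mm minus two 8 mm flanges gives a web of 218 − 2·8 = 202 mm.


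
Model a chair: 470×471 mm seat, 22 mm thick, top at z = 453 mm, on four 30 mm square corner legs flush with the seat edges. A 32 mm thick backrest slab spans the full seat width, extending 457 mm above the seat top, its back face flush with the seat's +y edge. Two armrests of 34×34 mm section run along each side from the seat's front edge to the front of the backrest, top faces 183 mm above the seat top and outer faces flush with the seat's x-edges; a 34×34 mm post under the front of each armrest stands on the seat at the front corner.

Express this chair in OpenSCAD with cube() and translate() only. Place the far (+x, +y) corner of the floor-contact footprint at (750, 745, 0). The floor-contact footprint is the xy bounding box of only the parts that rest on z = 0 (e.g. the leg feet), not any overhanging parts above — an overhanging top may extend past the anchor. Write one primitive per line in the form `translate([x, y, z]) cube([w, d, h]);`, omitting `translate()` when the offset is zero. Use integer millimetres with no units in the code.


// leg_h = 453 - 22 = 431
// arm post h = 183 - 34 = 149
translate([280, 274, 431]) cube([470, 471, 22]);
translate([280, 274, 0]) cube([30, 30, 431]);
translate([720, 274, 0]) cube([30, 30, 431]);
translate([280, 715, 0]) cube([30, 30, 431]);
translate([720, 715, 0]) cube([30, 30, 431]);
translate([280, 713, 453]) cube([470, 32, 457]);
translate([280, 274, 602]) cube([34, 439, 34]);
translate([716, 274, 602]) cube([34, 439, 34]);
translate([280, 274, 453]) cube([34, 34, 149]);
translate([716, 274, 453]) cube([34, 34, 149]);


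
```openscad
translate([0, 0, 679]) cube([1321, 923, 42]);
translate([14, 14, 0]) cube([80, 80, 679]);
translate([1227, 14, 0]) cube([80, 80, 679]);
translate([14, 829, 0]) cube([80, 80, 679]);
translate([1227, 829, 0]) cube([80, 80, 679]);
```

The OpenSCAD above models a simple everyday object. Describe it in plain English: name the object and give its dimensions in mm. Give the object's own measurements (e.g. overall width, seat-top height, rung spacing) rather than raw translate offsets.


A table: top 1321 mm (x) × 923 mm (y), 42 mm thick, upper face at z = 721 mm, on four 80×80 mm square legs, each inset 14 mm from the nearest pair of top edges from z = 0 to the bottom of the top.


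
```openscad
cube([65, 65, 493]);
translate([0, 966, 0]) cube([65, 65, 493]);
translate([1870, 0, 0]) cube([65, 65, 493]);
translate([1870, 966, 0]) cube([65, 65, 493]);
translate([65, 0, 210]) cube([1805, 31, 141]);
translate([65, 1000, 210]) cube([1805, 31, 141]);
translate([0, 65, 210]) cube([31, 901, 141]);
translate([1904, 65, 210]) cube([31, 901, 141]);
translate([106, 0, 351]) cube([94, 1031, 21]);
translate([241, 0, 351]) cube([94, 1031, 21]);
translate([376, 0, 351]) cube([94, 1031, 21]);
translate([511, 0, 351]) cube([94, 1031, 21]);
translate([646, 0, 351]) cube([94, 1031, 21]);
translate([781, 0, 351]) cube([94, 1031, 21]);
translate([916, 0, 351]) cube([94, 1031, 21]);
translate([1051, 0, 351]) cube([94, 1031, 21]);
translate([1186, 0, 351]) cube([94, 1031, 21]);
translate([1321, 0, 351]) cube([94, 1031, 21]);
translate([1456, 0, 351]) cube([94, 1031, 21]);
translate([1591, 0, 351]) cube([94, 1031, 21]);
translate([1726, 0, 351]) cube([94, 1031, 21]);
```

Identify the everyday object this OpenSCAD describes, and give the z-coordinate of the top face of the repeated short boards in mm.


A bed frame. The slat-top height is 372 mm.

Four posts, four rails, and a row of slats — a bed frame. Slats sit on the rails at z = 210 + 141 = 351; with slat thickness 21, the top is 372 mm.


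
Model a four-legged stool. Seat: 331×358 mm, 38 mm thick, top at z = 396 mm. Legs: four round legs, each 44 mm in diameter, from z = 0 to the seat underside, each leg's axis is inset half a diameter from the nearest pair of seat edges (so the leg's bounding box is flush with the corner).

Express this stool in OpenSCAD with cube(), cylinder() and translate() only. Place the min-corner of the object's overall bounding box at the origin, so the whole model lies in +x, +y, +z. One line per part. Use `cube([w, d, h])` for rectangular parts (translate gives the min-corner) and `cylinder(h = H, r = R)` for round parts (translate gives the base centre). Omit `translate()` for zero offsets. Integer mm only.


translate([0, 0, 358]) cube([331, 358, 38]);
translate([22, 22, 0]) cylinder(h = 358, r = 22);
translate([309, 22, 0]) cylinder(h = 358, r = 22);
translate([22, 336, 0]) cylinder(h = 358, r = 22);
translate([309, 336, 0]) cylinder(h = 358, r = 22);


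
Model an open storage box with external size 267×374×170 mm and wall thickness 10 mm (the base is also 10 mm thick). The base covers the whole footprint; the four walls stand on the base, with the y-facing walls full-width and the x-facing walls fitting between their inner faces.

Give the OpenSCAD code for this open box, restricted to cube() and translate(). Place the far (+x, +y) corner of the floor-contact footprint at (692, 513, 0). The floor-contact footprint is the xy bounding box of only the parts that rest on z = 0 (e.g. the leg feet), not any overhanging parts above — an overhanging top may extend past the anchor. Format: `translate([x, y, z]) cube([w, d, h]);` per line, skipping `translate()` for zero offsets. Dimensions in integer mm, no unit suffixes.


translate([425, 139, 0]) cube([267, 374, 10]);
translate([425, 139, 10]) cube([267, 10, 160]);
translate([425, 503, 10]) cube([267, 10, 160]);
translate([425, 149, 10]) cube([10, 354, 160]);
translate([682, 149, 10]) cube([10, 354, 160]);


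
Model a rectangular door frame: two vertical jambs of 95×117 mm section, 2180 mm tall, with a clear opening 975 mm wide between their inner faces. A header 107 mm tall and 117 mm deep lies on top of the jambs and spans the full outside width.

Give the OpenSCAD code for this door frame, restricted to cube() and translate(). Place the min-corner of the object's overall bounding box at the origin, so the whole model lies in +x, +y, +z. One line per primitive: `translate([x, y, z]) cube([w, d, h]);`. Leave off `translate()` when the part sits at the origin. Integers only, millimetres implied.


cube([95, 117, 2180]);
translate([1070, 0, 0]) cube([95, 117, 2180]);
translate([0, 0, 2180]) cube([1165, 117, 107]);


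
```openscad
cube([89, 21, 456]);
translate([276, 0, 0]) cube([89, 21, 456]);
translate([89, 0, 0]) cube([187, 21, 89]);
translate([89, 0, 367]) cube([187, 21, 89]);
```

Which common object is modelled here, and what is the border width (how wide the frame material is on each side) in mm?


A picture frame. The border width is 89 mm.

Four thin pieces enclosing a rectangular opening — a picture frame. The two full-height stiles are 456 mm tall; the top rail sits at z = 367 and is 89 mm tall, so the border above the opening is 456 − 367 = 89 mm, matching the stile x-width.


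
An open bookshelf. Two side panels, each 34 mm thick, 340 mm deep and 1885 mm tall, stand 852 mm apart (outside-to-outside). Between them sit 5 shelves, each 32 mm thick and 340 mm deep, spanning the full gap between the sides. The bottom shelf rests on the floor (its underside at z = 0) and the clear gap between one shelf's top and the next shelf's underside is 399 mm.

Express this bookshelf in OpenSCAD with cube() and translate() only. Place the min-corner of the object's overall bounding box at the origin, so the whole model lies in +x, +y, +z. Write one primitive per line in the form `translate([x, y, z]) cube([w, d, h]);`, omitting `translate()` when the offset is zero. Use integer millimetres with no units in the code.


cube([34, 340, 1885]);
translate([818, 0, 0]) cube([34, 340, 1885]);
translate([34, 0, 0]) cube([784, 340, 32]);
translate([34, 0, 431]) cube([784, 340, 32]);
translate([34, 0, 862]) cube([784, 340, 32]);
translate([34, 0, 1293]) cube([784, 340, 32]);
translate([34, 0, 1724]) cube([784, 340, 32]);


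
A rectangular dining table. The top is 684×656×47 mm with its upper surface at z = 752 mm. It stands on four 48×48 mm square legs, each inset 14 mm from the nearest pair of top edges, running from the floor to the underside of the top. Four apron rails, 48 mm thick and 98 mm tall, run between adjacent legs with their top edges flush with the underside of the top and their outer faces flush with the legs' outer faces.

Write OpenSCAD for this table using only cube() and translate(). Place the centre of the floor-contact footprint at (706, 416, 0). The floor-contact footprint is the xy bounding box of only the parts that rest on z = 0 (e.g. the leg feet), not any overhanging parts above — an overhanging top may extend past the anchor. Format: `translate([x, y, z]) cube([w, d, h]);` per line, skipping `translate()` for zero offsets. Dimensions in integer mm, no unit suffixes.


// leg_h = 752 - 47 = 705
// apron z = 705 - 98 = 607
translate([364, 88, 705]) cube([684, 656, 47]);
translate([378, 102, 0]) cube([48, 48, 705]);
translate([986, 102, 0]) cube([48, 48, 705]);
translate([378, 682, 0]) cube([48, 48, 705]);
translate([986, 682, 0]) cube([48, 48, 705]);
translate([426, 102, 607]) cube([560, 48, 98]);
translate([426, 682, 607]) cube([560, 48, 98]);
translate([378, 150, 607]) cube([48, 532, 98]);
translate([986, 150, 607]) cube([48, 532, 98]);
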